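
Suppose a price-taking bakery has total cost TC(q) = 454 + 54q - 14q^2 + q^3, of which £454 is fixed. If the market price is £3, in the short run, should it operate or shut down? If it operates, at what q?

From TC, MC = TC'(q) = 54 - 28q + 3q^2 and AVC = VC/q = 54 - 14q + q^2.
AVC hits its minimum where MC = AVC, at q = 7, giving min AVC = 54 - 14·7 + 7^2 = £5.
With P < min AVC (£3 < £5), every unit sold adds to the loss.
Best response: produce nothing and absorb the £454 fixed cost.

Shut down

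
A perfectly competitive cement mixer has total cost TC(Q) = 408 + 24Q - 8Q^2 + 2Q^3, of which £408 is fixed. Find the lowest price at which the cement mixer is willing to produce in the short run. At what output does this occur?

The firm shuts down when price falls below the minimum of average variable cost. AVC = VC/Q = 24 - 8Q + 2Q^2.
At the minimum of AVC, MC = AVC. MC = 24 - 16Q + 6Q^2; setting MC = AVC gives 4Q^2 - 8Q = 0, so Q = 2. min AVC = 16.
For P < £16 the firm produces nothing.

£16 per unit, at Q = 2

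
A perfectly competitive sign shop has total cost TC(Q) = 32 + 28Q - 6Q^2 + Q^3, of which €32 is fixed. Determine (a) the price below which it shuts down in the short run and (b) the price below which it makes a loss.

Shutdown price = min AVC. AVC = 28 - 6Q + Q^2, with vertex at Q = 3 and minimum €19.
ATC = 32/Q + 28 - 6Q + Q^2. Setting dATC/dQ = −32/Q^2 − 6 + 2Q = 0 gives Q = 4 (since 2·4^3 − 6·4^2 = 32).
min ATC = 32/4 + 28 − 6·4 + 4^2 = €28. That is the break-even price.
For €19 ≤ P < €28 the firm produces at a loss; below €19 it shuts down.

Shutdown price = €19; break-even price = €28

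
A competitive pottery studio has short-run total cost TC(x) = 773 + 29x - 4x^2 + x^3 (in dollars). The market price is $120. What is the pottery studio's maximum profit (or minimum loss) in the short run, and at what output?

Profit = -$283 at x = 7

AVC = 29 - 4x + x^2 has its minimum $25 at x = 2; price $120 clears that bar, so the firm operates.
MC = 29 - 8x + 3x^2. Setting P = MC and taking the root on the rising branch gives x* = 7.
TR = 120·7 = 840. TC = 773 + 350 = 1123. Profit = 840 − 1123 = -$283.
That loss of $283 beats the $773 the firm would lose by shutting down; producing recovers $490 of fixed cost.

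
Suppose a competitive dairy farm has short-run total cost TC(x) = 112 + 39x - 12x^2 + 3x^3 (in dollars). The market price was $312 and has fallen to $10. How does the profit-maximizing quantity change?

Output falls from 7 to 0 (the firm shuts down)

MC = 39 - 24x + 9x^2; the shutdown threshold is min AVC = $27 (at x = 2).
At P = $312 ≥ min AVC, set P = MC on the rising branch: x = 7.
At P = $10 < min AVC = $27, price no longer covers variable cost at any output, so the firm shuts down: x = 0.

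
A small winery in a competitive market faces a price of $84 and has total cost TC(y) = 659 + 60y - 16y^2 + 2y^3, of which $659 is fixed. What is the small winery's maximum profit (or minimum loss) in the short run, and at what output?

Profit = -$371 at y = 6

AVC = 60 - 16y + 2y^2; min AVC = $28 at y = 4. Since P = $84 ≥ min AVC, the firm produces.
With MC = 60 - 32y + 6y^2, P = MC on the upward-sloping part at y* = 6.
TR = 84·6 = 504. TC = 659 + 216 = 875. Profit = 504 − 875 = -$371.
Shutting down would mean losing the fixed cost of $659, so operating at a loss of $371 is better by $288.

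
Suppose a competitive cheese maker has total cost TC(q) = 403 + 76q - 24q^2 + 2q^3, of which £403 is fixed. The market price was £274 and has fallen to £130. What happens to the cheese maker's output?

MC = 76 - 48q + 6q^2; the shutdown threshold is min AVC = £4 (at q = 6).
At P = £274 ≥ min AVC, set P = MC on the rising branch: q = 11.
At P = £130 ≥ min AVC, set P = MC: q = 9. The firm stays open but cuts output.

Output falls from 11 to 9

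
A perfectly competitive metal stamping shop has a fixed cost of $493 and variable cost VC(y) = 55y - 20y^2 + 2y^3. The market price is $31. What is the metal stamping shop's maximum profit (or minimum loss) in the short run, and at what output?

AVC = 55 - 20y + 2y^2; min AVC = $5 at y = 5. Since P = $31 ≥ min AVC, the firm produces.
MC = 55 - 40y + 6y^2. Setting P = MC and taking the root on the rising branch gives y* = 6.
TR = 31·6 = 186. TC = 493 + 42 = 535. Profit = 186 − 535 = -$349.
That loss of $349 beats the $493 the firm would lose by shutting down; producing recovers $144 of fixed cost.

Profit = -$349 at y = 6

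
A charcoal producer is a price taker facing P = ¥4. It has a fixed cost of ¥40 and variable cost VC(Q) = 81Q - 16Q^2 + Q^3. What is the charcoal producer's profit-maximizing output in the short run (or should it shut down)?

Shut down

Variable cost is VC = 81Q - 16Q^2 + Q^3, so AVC = VC/Q = 81 - 16Q + Q^2 and MC = dTC/dQ = 81 - 32Q + 3Q^2.
AVC is minimized where dAVC/dQ = -16 + 2Q = 0, at Q = 8; min AVC = 81 - 16·8 + 8^2 = ¥17.
P = ¥4 lies below min AVC = ¥17; no output level covers variable cost.
Shutting down limits the loss to fixed cost, ¥40.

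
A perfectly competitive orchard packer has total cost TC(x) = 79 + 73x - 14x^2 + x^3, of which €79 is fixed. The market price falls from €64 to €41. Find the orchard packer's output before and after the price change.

AVC = 73 - 14x + x^2, minimized at x = 7 where min AVC = €24. MC = 73 - 28x + 3x^2.
At P = €64 ≥ min AVC, set P = MC on the rising branch: x = 9.
At P = €41 ≥ min AVC, set P = MC: x = 8. The firm stays open but cuts output.

Output falls from 9 to 8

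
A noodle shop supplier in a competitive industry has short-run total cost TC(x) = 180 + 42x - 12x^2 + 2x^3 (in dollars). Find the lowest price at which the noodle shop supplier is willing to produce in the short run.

$24 per unit

The shutdown price is the minimum of AVC. VC = 42x - 12x^2 + 2x^3, so AVC = 42 - 12x + 2x^2.
At the minimum of AVC, MC = AVC. MC = 42 - 24x + 6x^2; setting MC = AVC gives 4x^2 - 12x = 0, so x = 3. min AVC = 24.
So the shutdown price is $24.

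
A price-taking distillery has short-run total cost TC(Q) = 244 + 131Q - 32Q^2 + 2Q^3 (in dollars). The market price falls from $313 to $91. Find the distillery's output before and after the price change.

Output falls from 13 to 10

MC = 131 - 64Q + 6Q^2; the shutdown threshold is min AVC = $3 (at Q = 8).
At P = $313 ≥ min AVC, set P = MC on the rising branch: Q = 13.
At P = $91 ≥ min AVC, set P = MC: Q = 10. The firm stays open but cuts output.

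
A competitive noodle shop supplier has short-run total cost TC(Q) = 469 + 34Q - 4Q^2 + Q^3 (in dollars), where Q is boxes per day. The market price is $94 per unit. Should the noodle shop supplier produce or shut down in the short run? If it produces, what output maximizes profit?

Produce at Q = 6

Strip out fixed cost: VC = 34Q - 4Q^2 + Q^3. Then AVC = 34 - 4Q + Q^2 and MC = 34 - 8Q + 3Q^2.
AVC hits its minimum where MC = AVC, at Q = 2, giving min AVC = 34 - 4·2 + 2^2 = $30.
Because $94 ≥ $30, revenue can cover variable cost; the firm operates.
P = MC gives -60 - 8Q + 3Q^2 = 0, with roots -10/3 and 6. Take the larger (rising MC): Q* = 6.
Check: AVC at Q = 6 is $46 ≤ P, so revenue covers variable cost.
Profit = P·Q − TC = 94·6 − 745 = -$181, a loss, but smaller than the $469 fixed cost the firm would lose by shutting down.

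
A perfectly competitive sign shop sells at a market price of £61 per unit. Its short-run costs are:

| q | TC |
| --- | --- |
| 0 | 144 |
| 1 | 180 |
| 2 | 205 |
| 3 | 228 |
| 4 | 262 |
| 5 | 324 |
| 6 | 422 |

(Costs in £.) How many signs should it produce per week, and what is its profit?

Profit at each row (π = 61q − TC): q=0: -144; q=1: -119; q=2: -83; q=3: -45; q=4: -18; q=5: -19; q=6: -56.
Profit is maximized at q = 4. AVC there is 118/4 = £29.50 ≤ P, so producing beats shutting down (which would give -£144).

q = 4; profit = -£18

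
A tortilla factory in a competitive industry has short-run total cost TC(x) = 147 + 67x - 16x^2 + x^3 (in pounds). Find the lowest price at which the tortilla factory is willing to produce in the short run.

£3 per unit

The shutdown price is the minimum of AVC. VC = 67x - 16x^2 + x^3, so AVC = 67 - 16x + x^2.
At the minimum of AVC, MC = AVC. MC = 67 - 32x + 3x^2; setting MC = AVC gives 2x^2 - 16x = 0, so x = 8. min AVC = 3.
The firm shuts down for any P below £3.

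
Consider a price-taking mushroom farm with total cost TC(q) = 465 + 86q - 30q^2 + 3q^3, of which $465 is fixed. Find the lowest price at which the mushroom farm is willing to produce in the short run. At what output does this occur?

$11 per unit, at q = 5

Short-run supply begins at min AVC. From VC = 86q - 30q^2 + 3q^3, AVC = 86 - 30q + 3q^2.
At the minimum of AVC, MC = AVC. MC = 86 - 60q + 9q^2; setting MC = AVC gives 6q^2 - 30q = 0, so q = 5. min AVC = 11.
The firm shuts down for any P below $11.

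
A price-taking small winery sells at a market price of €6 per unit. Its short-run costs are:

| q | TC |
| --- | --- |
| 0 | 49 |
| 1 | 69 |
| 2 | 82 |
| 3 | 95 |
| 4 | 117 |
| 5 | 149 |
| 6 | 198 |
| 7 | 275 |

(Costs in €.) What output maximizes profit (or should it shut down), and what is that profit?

Tabulate TR − TC: q=0: -49; q=1: -63; q=2: -70; q=3: -77; q=4: -93; q=5: -119; q=6: -162; q=7: -233.
Profit is highest at q = 0. Equivalently, the lowest AVC in the table is 46/3 ≈ €15.33 at q = 3, and P = €6 falls below it — price never covers variable cost, so the firm shuts down and loses only its fixed cost.

q = 0 (shut down); profit = -€49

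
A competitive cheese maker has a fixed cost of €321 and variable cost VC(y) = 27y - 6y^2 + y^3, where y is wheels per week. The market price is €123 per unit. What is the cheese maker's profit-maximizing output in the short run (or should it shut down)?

Produce at y = 8

Strip out fixed cost: VC = 27y - 6y^2 + y^3. Then AVC = 27 - 6y + y^2 and MC = 27 - 12y + 3y^2.
The AVC parabola has its vertex at y = 6/2 = 3, where AVC = 27 - 6·3 + 3^2 = €18.
Since P = €123 ≥ min AVC = €18, price covers variable cost and the firm should produce.
Set P = MC: 123 = 27 - 12y + 3y^2 → -96 - 12y + 3y^2 = 0. The roots are y = -4 and y = 8; the profit-maximizing output is on the rising part of MC, so y* = 8.
Check: AVC at y = 8 is €43 ≤ P, so revenue covers variable cost.
Profit = P·y − TC = 123·8 − 665 = €319.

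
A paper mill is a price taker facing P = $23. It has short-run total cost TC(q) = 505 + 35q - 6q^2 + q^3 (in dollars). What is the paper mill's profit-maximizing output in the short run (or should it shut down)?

Shut down

From TC, MC = TC'(q) = 35 - 12q + 3q^2 and AVC = VC/q = 35 - 6q + q^2.
AVC is minimized where dAVC/dq = -6 + 2q = 0, at q = 3; min AVC = 35 - 6·3 + 3^2 = $26.
Since P = $23 < min AVC = $26, price fails to cover variable cost at any output.
The firm minimizes its loss by shutting down and losing only its fixed cost of $505.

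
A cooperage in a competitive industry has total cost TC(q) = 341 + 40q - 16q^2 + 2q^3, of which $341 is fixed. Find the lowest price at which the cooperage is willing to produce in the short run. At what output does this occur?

The firm shuts down when price falls below the minimum of average variable cost. AVC = VC/q = 40 - 16q + 2q^2.
dAVC/dq = -16 + 4q = 0 gives q = 4. min AVC = 40 - 16·4 + 2·4^2 = 8.
The firm shuts down for any P below $8.

$8 per unit, at q = 4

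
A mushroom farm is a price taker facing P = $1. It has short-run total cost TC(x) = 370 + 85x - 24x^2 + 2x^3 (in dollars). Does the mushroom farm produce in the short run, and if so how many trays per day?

From TC, MC = TC'(x) = 85 - 48x + 6x^2 and AVC = VC/x = 85 - 24x + 2x^2.
AVC is minimized where dAVC/dx = -24 + 4x = 0, at x = 6; min AVC = 85 - 24·6 + 2·6^2 = $13.
With P < min AVC ($1 < $13), every unit sold adds to the loss.
Shutting down limits the loss to fixed cost, $370.

Shut down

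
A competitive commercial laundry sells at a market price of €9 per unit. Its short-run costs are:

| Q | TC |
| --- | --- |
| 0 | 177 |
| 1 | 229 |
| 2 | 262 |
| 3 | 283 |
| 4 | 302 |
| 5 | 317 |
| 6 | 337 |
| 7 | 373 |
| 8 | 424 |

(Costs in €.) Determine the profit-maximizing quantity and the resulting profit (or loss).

Q = 0 (shut down); profit = -€177

Compute π = P·Q − TC at each output: Q=0: -177; Q=1: -220; Q=2: -244; Q=3: -256; Q=4: -266; Q=5: -272; Q=6: -283; Q=7: -310; Q=8: -352.
Profit is highest at Q = 0. Equivalently, the lowest AVC in the table is 160/6 ≈ €26.67 at Q = 6, and P = €9 falls below it — price never covers variable cost, so the firm shuts down and loses only its fixed cost.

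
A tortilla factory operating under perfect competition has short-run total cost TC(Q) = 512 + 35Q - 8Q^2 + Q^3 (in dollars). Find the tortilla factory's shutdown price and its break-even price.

Shutdown price = $19; break-even price = $99

Shutdown price = min AVC. AVC = 35 - 8Q + Q^2, with vertex at Q = 4 and minimum $19.
ATC = 512/Q + 35 - 8Q + Q^2. Setting dATC/dQ = −512/Q^2 − 8 + 2Q = 0 gives Q = 8 (since 2·8^3 − 8·8^2 = 512).
min ATC = 512/8 + 35 − 8·8 + 8^2 = $99. That is the break-even price.
For $19 ≤ P < $99 the firm produces at a loss; below $19 it shuts down.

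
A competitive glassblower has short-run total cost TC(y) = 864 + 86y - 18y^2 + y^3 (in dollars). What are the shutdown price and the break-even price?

Shutdown price = min AVC. AVC = 86 - 18y + y^2, with vertex at y = 9 and minimum $5.
ATC = 864/y + 86 - 18y + y^2. Setting dATC/dy = −864/y^2 − 18 + 2y = 0 gives y = 12 (since 2·12^3 − 18·12^2 = 864).
min ATC = 864/12 + 86 − 18·12 + 12^2 = $86. That is the break-even price.
Between these two prices the firm operates at a loss; above $86 it earns a profit.

Shutdown price = $5; break-even price = $86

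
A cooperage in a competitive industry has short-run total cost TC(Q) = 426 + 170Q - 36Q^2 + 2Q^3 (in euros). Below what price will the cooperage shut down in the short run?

The firm shuts down when price falls below the minimum of average variable cost. AVC = VC/Q = 170 - 36Q + 2Q^2.
At the minimum of AVC, MC = AVC. MC = 170 - 72Q + 6Q^2; setting MC = AVC gives 4Q^2 - 36Q = 0, so Q = 9. min AVC = 8.
So the shutdown price is €8.

€8 per unit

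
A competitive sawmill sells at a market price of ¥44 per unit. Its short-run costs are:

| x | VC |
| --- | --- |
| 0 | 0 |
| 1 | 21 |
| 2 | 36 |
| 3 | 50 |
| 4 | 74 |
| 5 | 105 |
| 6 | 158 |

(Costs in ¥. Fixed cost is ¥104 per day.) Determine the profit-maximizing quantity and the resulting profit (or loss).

Profit at each row (π = 44x − TC): x=0: -104; x=1: -81; x=2: -52; x=3: -22; x=4: -2; x=5: 11; x=6: 2.
Profit is maximized at x = 5. AVC there is 105/5 = ¥21 ≤ P, so producing beats shutting down (which would give -¥104).

x = 5; profit = ¥11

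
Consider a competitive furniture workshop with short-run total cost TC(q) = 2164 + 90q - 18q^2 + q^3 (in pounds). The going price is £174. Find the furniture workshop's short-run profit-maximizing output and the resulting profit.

Profit = -£204 at q = 14

AVC = 90 - 18q + q^2; min AVC = £9 at q = 9. Since P = £174 ≥ min AVC, the firm produces.
With MC = 90 - 36q + 3q^2, P = MC on the upward-sloping part at q* = 14.
TR = 174·14 = 2436. TC = 2164 + 476 = 2640. Profit = 2436 − 2640 = -£204.
That loss of £204 beats the £2164 the firm would lose by shutting down; producing recovers £1960 of fixed cost.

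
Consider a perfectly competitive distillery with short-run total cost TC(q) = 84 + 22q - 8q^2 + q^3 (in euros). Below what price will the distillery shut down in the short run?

€6 per unit

The shutdown price is the minimum of AVC. VC = 22q - 8q^2 + q^3, so AVC = 22 - 8q + q^2.
dAVC/dq = -8 + 2q = 0 gives q = 4. min AVC = 22 - 8·4 + 4^2 = 6.
So the shutdown price is €6.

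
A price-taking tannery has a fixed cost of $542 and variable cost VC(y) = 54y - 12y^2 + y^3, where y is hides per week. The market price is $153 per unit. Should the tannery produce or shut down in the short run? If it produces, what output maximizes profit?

Strip out fixed cost: VC = 54y - 12y^2 + y^3. Then AVC = 54 - 12y + y^2 and MC = 54 - 24y + 3y^2.
The AVC parabola has its vertex at y = 12/2 = 6, where AVC = 54 - 12·6 + 6^2 = $18.
Since P = $153 ≥ min AVC = $18, price covers variable cost and the firm should produce.
Solving P = MC: -99 - 24y + 3y^2 = 0 ⇒ y = -3 or 11. On the upward-sloping branch, y* = 11.
Check: AVC at y = 11 is $43 ≤ P, so revenue covers variable cost.
Profit = P·y − TC = 153·11 − 1015 = $668.

Produce at y = 11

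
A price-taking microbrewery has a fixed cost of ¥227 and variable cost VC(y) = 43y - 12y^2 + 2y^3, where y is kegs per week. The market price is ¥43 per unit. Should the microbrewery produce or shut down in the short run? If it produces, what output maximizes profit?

From TC, MC = TC'(y) = 43 - 24y + 6y^2 and AVC = VC/y = 43 - 12y + 2y^2.
The AVC parabola has its vertex at y = 12/4 = 3, where AVC = 43 - 12·3 + 2·3^2 = ¥25.
P = ¥43 exceeds min AVC = ¥25, so the firm stays open.
Solving P = MC: -24y + 6y^2 = 0 ⇒ y = 0 or 4. On the upward-sloping branch, y* = 4.
Check: AVC at y = 4 is ¥27 ≤ P, so revenue covers variable cost.
Profit = P·y − TC = 43·4 − 335 = -¥163, a loss, but smaller than the ¥227 fixed cost the firm would lose by shutting down.

Produce at y = 4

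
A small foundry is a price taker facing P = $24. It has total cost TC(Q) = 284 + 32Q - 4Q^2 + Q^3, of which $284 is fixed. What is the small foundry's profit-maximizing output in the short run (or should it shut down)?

From TC, MC = TC'(Q) = 32 - 8Q + 3Q^2 and AVC = VC/Q = 32 - 4Q + Q^2.
AVC hits its minimum where MC = AVC, at Q = 2, giving min AVC = 32 - 4·2 + 2^2 = $28.
With P < min AVC ($24 < $28), every unit sold adds to the loss.
Shutting down limits the loss to fixed cost, $284.

Shut down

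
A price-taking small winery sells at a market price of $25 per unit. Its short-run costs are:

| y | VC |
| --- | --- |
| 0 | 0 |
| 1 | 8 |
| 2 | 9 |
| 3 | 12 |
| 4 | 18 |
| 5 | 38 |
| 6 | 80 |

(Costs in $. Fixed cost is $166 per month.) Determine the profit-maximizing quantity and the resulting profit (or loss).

Profit at each row (π = 25y − TC): y=0: -166; y=1: -149; y=2: -125; y=3: -103; y=4: -84; y=5: -79; y=6: -96.
Profit is maximized at y = 5. AVC there is 38/5 = $7.60 ≤ P, so producing beats shutting down (which would give -$166).

y = 5; profit = -$79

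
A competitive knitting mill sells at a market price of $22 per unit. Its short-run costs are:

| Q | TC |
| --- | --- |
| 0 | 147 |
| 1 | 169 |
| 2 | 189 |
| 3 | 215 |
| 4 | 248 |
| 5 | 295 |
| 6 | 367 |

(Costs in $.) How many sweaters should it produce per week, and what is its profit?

Q = 2; profit = -$145

Profit at each row (π = 22Q − TC): Q=0: -147; Q=1: -147; Q=2: -145; Q=3: -149; Q=4: -160; Q=5: -185; Q=6: -235.
Profit is maximized at Q = 2. AVC there is 42/2 = $21 ≤ P, so producing beats shutting down (which would give -$147).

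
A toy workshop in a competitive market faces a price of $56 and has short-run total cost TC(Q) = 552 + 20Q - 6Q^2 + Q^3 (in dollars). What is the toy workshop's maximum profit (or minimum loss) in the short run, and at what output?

Profit = -$336 at Q = 6

AVC = 20 - 6Q + Q^2; min AVC = $11 at Q = 3. Since P = $56 ≥ min AVC, the firm produces.
With MC = 20 - 12Q + 3Q^2, P = MC on the upward-sloping part at Q* = 6.
TR = 56·6 = 336. TC = 552 + 120 = 672. Profit = 336 − 672 = -$336.
That loss of $336 beats the $552 the firm would lose by shutting down; producing recovers $216 of fixed cost.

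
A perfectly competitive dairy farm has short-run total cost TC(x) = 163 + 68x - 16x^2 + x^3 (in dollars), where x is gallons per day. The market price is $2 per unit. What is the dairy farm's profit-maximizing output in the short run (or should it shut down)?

Shut down

Variable cost is VC = 68x - 16x^2 + x^3, so AVC = VC/x = 68 - 16x + x^2 and MC = dTC/dx = 68 - 32x + 3x^2.
AVC is minimized where dAVC/dx = -16 + 2x = 0, at x = 8; min AVC = 68 - 16·8 + 8^2 = $4.
P = $2 lies below min AVC = $4; no output level covers variable cost.
Best response: produce nothing and absorb the $163 fixed cost.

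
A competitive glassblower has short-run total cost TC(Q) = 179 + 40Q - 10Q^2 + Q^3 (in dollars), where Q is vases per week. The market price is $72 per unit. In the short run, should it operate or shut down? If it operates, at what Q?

From TC, MC = TC'(Q) = 40 - 20Q + 3Q^2 and AVC = VC/Q = 40 - 10Q + Q^2.
AVC hits its minimum where MC = AVC, at Q = 5, giving min AVC = 40 - 10·5 + 5^2 = $15.
Since P = $72 ≥ min AVC = $15, price covers variable cost and the firm should produce.
P = MC gives -32 - 20Q + 3Q^2 = 0, with roots -4/3 and 8. Take the larger (rising MC): Q* = 8.
Check: AVC at Q = 8 is $24 ≤ P, so revenue covers variable cost.
Profit = P·Q − TC = 72·8 − 371 = $205.

Produce at Q = 8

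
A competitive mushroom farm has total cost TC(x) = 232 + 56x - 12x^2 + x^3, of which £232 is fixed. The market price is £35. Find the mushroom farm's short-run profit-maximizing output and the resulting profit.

AVC = 56 - 12x + x^2 has its minimum £20 at x = 6; price £35 clears that bar, so the firm operates.
MC = 56 - 24x + 3x^2. Setting P = MC and taking the root on the rising branch gives x* = 7.
TR = 35·7 = 245. TC = 232 + 147 = 379. Profit = 245 − 379 = -£134.
Shutting down would mean losing the fixed cost of £232, so operating at a loss of £134 is better by £98.

Profit = -£134 at x = 7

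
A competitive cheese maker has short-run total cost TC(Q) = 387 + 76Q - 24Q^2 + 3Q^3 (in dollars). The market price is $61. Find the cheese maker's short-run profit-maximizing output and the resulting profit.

Profit = -$237 at Q = 5

AVC = 76 - 24Q + 3Q^2; min AVC = $28 at Q = 4. Since P = $61 ≥ min AVC, the firm produces.
With MC = 76 - 48Q + 9Q^2, P = MC on the upward-sloping part at Q* = 5.
TR = 61·5 = 305. TC = 387 + 155 = 542. Profit = 305 − 542 = -$237.
That loss of $237 beats the $387 the firm would lose by shutting down; producing recovers $150 of fixed cost.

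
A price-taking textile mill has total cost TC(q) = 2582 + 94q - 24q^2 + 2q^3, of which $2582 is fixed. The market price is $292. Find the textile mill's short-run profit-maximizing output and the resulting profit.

AVC = 94 - 24q + 2q^2; min AVC = $22 at q = 6. Since P = $292 ≥ min AVC, the firm produces.
MC = 94 - 48q + 6q^2. Setting P = MC and taking the root on the rising branch gives q* = 11.
TR = 292·11 = 3212. TC = 2582 + 792 = 3374. Profit = 3212 − 3374 = -$162.
By producing, the firm covers all variable cost plus $2420 of fixed cost; shutting down would lose the full $2582.

Profit = -$162 at q = 11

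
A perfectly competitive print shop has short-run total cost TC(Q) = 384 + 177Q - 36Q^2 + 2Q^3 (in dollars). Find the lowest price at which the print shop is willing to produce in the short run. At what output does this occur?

$15 per unit, at Q = 9

The shutdown price is the minimum of AVC. VC = 177Q - 36Q^2 + 2Q^3, so AVC = 177 - 36Q + 2Q^2.
dAVC/dQ = -36 + 4Q = 0 gives Q = 9. min AVC = 177 - 36·9 + 2·9^2 = 15.
The firm shuts down for any P below $15.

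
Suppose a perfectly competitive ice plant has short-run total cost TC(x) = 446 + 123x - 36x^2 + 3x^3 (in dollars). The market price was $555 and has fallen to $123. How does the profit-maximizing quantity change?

Output falls from 12 to 8

MC = 123 - 72x + 9x^2; the shutdown threshold is min AVC = $15 (at x = 6).
With P = $555 above the shutdown price, P = MC gives x = 12.
At P = $123 ≥ min AVC, set P = MC: x = 8. The firm stays open but cuts output.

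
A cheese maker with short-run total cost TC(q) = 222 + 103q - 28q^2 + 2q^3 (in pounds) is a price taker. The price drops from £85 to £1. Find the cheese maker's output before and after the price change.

Output falls from 9 to 0 (the firm shuts down)

AVC = 103 - 28q + 2q^2, minimized at q = 7 where min AVC = £5. MC = 103 - 56q + 6q^2.
At P = £85 ≥ min AVC, set P = MC on the rising branch: q = 9.
At P = £1 < min AVC = £5, price no longer covers variable cost at any output, so the firm shuts down: q = 0.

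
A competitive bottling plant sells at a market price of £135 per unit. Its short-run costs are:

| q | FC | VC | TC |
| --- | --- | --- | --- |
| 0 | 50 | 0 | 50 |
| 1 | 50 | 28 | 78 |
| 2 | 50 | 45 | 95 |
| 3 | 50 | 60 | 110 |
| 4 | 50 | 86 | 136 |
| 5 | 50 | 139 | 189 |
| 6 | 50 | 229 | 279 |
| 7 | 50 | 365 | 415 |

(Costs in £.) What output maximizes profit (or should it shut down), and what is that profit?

q = 6; profit = £531

Tabulate TR − TC: q=0: -50; q=1: 57; q=2: 175; q=3: 295; q=4: 404; q=5: 486; q=6: 531; q=7: 530.
Profit is maximized at q = 6. AVC there is 229/6 = £38.17 ≤ P, so producing beats shutting down (which would give -£50).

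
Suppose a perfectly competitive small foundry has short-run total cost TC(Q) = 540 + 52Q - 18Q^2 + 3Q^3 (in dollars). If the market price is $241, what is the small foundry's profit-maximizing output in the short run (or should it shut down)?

From TC, MC = TC'(Q) = 52 - 36Q + 9Q^2 and AVC = VC/Q = 52 - 18Q + 3Q^2.
AVC is minimized where dAVC/dQ = -18 + 6Q = 0, at Q = 3; min AVC = 52 - 18·3 + 3·3^2 = $25.
Because $241 ≥ $25, revenue can cover variable cost; the firm operates.
Set P = MC: 241 = 52 - 36Q + 9Q^2 → -189 - 36Q + 9Q^2 = 0. The roots are Q = -3 and Q = 7; the profit-maximizing output is on the rising part of MC, so Q* = 7.
Check: AVC at Q = 7 is $73 ≤ P, so revenue covers variable cost.
Profit = P·Q − TC = 241·7 − 1051 = $636.

Produce at Q = 7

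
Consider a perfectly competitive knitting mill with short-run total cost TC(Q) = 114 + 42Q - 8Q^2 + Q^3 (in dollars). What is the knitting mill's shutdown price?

$26 per unit

The shutdown price is the minimum of AVC. VC = 42Q - 8Q^2 + Q^3, so AVC = 42 - 8Q + Q^2.
At the minimum of AVC, MC = AVC. MC = 42 - 16Q + 3Q^2; setting MC = AVC gives 2Q^2 - 8Q = 0, so Q = 4. min AVC = 26.
The firm shuts down for any P below $26.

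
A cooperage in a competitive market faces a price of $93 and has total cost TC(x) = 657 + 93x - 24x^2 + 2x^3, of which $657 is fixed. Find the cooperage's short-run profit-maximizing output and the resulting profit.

AVC = 93 - 24x + 2x^2; min AVC = $21 at x = 6. Since P = $93 ≥ min AVC, the firm produces.
MC = 93 - 48x + 6x^2. Setting P = MC and taking the root on the rising branch gives x* = 8.
TR = 93·8 = 744. TC = 657 + 232 = 889. Profit = 744 − 889 = -$145.
That loss of $145 beats the $657 the firm would lose by shutting down; producing recovers $512 of fixed cost.

Profit = -$145 at x = 8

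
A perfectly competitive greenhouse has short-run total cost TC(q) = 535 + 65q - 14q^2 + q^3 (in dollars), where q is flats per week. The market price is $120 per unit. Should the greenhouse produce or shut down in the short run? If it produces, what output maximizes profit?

Variable cost is VC = 65q - 14q^2 + q^3, so AVC = VC/q = 65 - 14q + q^2 and MC = dTC/dq = 65 - 28q + 3q^2.
AVC hits its minimum where MC = AVC, at q = 7, giving min AVC = 65 - 14·7 + 7^2 = $16.
Since P = $120 ≥ min AVC = $16, price covers variable cost and the firm should produce.
Solving P = MC: -55 - 28q + 3q^2 = 0 ⇒ q = -5/3 or 11. On the upward-sloping branch, q* = 11.
Check: AVC at q = 11 is $32 ≤ P, so revenue covers variable cost.
Profit = P·q − TC = 120·11 − 887 = $433.

Produce at q = 11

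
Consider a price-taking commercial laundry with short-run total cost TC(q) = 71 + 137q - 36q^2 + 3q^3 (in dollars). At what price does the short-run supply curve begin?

The shutdown price is the minimum of AVC. VC = 137q - 36q^2 + 3q^3, so AVC = 137 - 36q + 3q^2.
At the minimum of AVC, MC = AVC. MC = 137 - 72q + 9q^2; setting MC = AVC gives 6q^2 - 36q = 0, so q = 6. min AVC = 29.
So the shutdown price is $29.

$29 per unit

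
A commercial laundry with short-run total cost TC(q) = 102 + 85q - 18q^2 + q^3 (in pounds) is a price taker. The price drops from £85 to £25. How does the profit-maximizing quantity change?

AVC = 85 - 18q + q^2, minimized at q = 9 where min AVC = £4. MC = 85 - 36q + 3q^2.
With P = £85 above the shutdown price, P = MC gives q = 12.
At P = £25 ≥ min AVC, set P = MC: q = 10. The firm stays open but cuts output.

Output falls from 12 to 10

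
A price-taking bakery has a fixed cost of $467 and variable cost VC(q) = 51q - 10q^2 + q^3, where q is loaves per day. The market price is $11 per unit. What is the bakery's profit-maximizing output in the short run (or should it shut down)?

Shut down

From TC, MC = TC'(q) = 51 - 20q + 3q^2 and AVC = VC/q = 51 - 10q + q^2.
The AVC parabola has its vertex at q = 10/2 = 5, where AVC = 51 - 10·5 + 5^2 = $26.
Since P = $11 < min AVC = $26, price fails to cover variable cost at any output.
The firm minimizes its loss by shutting down and losing only its fixed cost of $467.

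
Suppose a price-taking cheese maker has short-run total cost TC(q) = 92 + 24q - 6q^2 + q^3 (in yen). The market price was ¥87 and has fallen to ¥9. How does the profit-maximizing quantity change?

Output falls from 7 to 0 (the firm shuts down)

AVC = 24 - 6q + q^2, minimized at q = 3 where min AVC = ¥15. MC = 24 - 12q + 3q^2.
With P = ¥87 above the shutdown price, P = MC gives q = 7.
At P = ¥9 < min AVC = ¥15, price no longer covers variable cost at any output, so the firm shuts down: q = 0.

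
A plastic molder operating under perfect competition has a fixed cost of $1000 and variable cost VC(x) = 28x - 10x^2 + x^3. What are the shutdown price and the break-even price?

Shutdown price = $3; break-even price = $128

AVC = 28 - 10x + x^2; minimized at x = 5, giving min AVC = $3. That is the shutdown price.
ATC = 1000/x + 28 - 10x + x^2. Setting dATC/dx = −1000/x^2 − 10 + 2x = 0 gives x = 10 (since 2·10^3 − 10·10^2 = 1000).
min ATC = 1000/10 + 28 − 10·10 + 10^2 = $128. That is the break-even price.
Between these two prices the firm operates at a loss; above $128 it earns a profit.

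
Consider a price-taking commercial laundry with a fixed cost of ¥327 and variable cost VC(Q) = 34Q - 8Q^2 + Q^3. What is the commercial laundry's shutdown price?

The firm shuts down when price falls below the minimum of average variable cost. AVC = VC/Q = 34 - 8Q + Q^2.
dAVC/dQ = -8 + 2Q = 0 gives Q = 4. min AVC = 34 - 8·4 + 4^2 = 18.
The firm shuts down for any P below ¥18.

¥18 per unit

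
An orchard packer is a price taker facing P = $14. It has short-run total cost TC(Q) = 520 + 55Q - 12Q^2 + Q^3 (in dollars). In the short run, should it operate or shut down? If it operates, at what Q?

Shut down

From TC, MC = TC'(Q) = 55 - 24Q + 3Q^2 and AVC = VC/Q = 55 - 12Q + Q^2.
The AVC parabola has its vertex at Q = 12/2 = 6, where AVC = 55 - 12·6 + 6^2 = $19.
Since P = $14 < min AVC = $19, price fails to cover variable cost at any output.
The firm minimizes its loss by shutting down and losing only its fixed cost of $520.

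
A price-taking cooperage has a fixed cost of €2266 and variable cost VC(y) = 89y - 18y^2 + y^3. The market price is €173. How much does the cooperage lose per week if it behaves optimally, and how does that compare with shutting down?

AVC = 89 - 18y + y^2 has its minimum €8 at y = 9; price €173 clears that bar, so the firm operates.
With MC = 89 - 36y + 3y^2, P = MC on the upward-sloping part at y* = 14.
TR = 173·14 = 2422. TC = 2266 + 462 = 2728. Profit = 2422 − 2728 = -€306.
Shutting down would mean losing the fixed cost of €2266, so operating at a loss of €306 is better by €1960.

Profit = -€306 at y = 14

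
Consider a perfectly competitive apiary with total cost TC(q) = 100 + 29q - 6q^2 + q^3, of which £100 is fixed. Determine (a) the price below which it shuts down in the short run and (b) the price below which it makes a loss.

Shutdown price = £20; break-even price = £44

Shutdown price = min AVC. AVC = 29 - 6q + q^2, with vertex at q = 3 and minimum £20.
ATC = 100/q + 29 - 6q + q^2. Setting dATC/dq = −100/q^2 − 6 + 2q = 0 gives q = 5 (since 2·5^3 − 6·5^2 = 100).
min ATC = 100/5 + 29 − 6·5 + 5^2 = £44. That is the break-even price.
Between these two prices the firm operates at a loss; above £44 it earns a profit.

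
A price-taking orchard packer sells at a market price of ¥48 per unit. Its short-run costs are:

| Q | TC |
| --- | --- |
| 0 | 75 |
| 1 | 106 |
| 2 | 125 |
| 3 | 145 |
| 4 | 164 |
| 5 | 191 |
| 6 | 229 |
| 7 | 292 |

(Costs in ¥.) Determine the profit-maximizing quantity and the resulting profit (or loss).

Profit at each row (π = 48Q − TC): Q=0: -75; Q=1: -58; Q=2: -29; Q=3: -1; Q=4: 28; Q=5: 49; Q=6: 59; Q=7: 44.
Profit is maximized at Q = 6. AVC there is 154/6 = ¥25.67 ≤ P, so producing beats shutting down (which would give -¥75).

Q = 6; profit = ¥59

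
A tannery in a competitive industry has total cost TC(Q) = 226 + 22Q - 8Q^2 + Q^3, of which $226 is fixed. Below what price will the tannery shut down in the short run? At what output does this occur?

The shutdown price is the minimum of AVC. VC = 22Q - 8Q^2 + Q^3, so AVC = 22 - 8Q + Q^2.
dAVC/dQ = -8 + 2Q = 0 gives Q = 4. min AVC = 22 - 8·4 + 4^2 = 6.
So the shutdown price is $6.

$6 per unit, at Q = 4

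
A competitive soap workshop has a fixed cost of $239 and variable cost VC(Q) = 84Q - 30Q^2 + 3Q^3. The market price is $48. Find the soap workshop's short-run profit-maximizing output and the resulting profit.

AVC = 84 - 30Q + 3Q^2; min AVC = $9 at Q = 5. Since P = $48 ≥ min AVC, the firm produces.
MC = 84 - 60Q + 9Q^2. Setting P = MC and taking the root on the rising branch gives Q* = 6.
TR = 48·6 = 288. TC = 239 + 72 = 311. Profit = 288 − 311 = -$23.
That loss of $23 beats the $239 the firm would lose by shutting down; producing recovers $216 of fixed cost.

Profit = -$23 at Q = 6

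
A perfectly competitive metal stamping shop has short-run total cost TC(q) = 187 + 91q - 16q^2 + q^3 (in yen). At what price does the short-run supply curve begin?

The firm shuts down when price falls below the minimum of average variable cost. AVC = VC/q = 91 - 16q + q^2.
At the minimum of AVC, MC = AVC. MC = 91 - 32q + 3q^2; setting MC = AVC gives 2q^2 - 16q = 0, so q = 8. min AVC = 27.
The firm shuts down for any P below ¥27.

¥27 per unit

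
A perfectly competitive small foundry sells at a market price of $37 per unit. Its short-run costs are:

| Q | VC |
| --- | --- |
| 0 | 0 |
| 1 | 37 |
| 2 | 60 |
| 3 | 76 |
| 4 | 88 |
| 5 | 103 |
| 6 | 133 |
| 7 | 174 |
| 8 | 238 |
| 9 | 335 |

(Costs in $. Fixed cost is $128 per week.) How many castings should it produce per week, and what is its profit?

Q = 6; profit = -$39

Profit at each row (π = 37Q − TC): Q=0: -128; Q=1: -128; Q=2: -114; Q=3: -93; Q=4: -68; Q=5: -46; Q=6: -39; Q=7: -43; Q=8: -70; Q=9: -130.
Profit is maximized at Q = 6. AVC there is 133/6 = $22.17 ≤ P, so producing beats shutting down (which would give -$128).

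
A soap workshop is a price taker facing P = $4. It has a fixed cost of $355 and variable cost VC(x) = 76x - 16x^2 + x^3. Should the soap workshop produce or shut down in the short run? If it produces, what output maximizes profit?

From TC, MC = TC'(x) = 76 - 32x + 3x^2 and AVC = VC/x = 76 - 16x + x^2.
AVC hits its minimum where MC = AVC, at x = 8, giving min AVC = 76 - 16·8 + 8^2 = $12.
P = $4 lies below min AVC = $12; no output level covers variable cost.
Shutting down limits the loss to fixed cost, $355.

Shut down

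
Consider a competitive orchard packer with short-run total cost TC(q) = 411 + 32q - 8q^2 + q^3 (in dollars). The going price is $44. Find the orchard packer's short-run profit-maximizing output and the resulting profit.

AVC = 32 - 8q + q^2 has its minimum $16 at q = 4; price $44 clears that bar, so the firm operates.
With MC = 32 - 16q + 3q^2, P = MC on the upward-sloping part at q* = 6.
TR = 44·6 = 264. TC = 411 + 120 = 531. Profit = 264 − 531 = -$267.
That loss of $267 beats the $411 the firm would lose by shutting down; producing recovers $144 of fixed cost.

Profit = -$267 at q = 6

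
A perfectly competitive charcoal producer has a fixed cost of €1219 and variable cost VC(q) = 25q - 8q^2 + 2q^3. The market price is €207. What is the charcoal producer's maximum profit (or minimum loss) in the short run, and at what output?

AVC = 25 - 8q + 2q^2; min AVC = €17 at q = 2. Since P = €207 ≥ min AVC, the firm produces.
With MC = 25 - 16q + 6q^2, P = MC on the upward-sloping part at q* = 7.
TR = 207·7 = 1449. TC = 1219 + 469 = 1688. Profit = 1449 − 1688 = -€239.
That loss of €239 beats the €1219 the firm would lose by shutting down; producing recovers €980 of fixed cost.

Profit = -€239 at q = 7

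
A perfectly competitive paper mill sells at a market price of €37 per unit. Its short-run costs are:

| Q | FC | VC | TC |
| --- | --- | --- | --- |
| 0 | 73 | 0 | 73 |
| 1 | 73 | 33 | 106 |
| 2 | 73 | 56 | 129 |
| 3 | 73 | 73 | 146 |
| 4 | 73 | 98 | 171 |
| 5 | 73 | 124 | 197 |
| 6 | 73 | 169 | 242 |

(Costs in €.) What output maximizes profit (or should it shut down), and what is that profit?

Q = 5; profit = -€12

Tabulate TR − TC: Q=0: -73; Q=1: -69; Q=2: -55; Q=3: -35; Q=4: -23; Q=5: -12; Q=6: -20.
Profit is maximized at Q = 5. AVC there is 124/5 = €24.80 ≤ P, so producing beats shutting down (which would give -€73).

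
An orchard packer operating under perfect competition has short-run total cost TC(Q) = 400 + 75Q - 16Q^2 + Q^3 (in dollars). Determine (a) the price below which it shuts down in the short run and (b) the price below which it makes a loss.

Shutdown price = $11; break-even price = $55

Shutdown price = min AVC. AVC = 75 - 16Q + Q^2, with vertex at Q = 8 and minimum $11.
ATC = 400/Q + 75 - 16Q + Q^2. Setting dATC/dQ = −400/Q^2 − 16 + 2Q = 0 gives Q = 10 (since 2·10^3 − 16·10^2 = 400).
min ATC = 400/10 + 75 − 16·10 + 10^2 = $55. That is the break-even price.
For $11 ≤ P < $55 the firm produces at a loss; below $11 it shuts down.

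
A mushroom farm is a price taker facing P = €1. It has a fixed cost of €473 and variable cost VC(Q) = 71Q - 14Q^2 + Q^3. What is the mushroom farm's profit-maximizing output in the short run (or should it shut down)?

Variable cost is VC = 71Q - 14Q^2 + Q^3, so AVC = VC/Q = 71 - 14Q + Q^2 and MC = dTC/dQ = 71 - 28Q + 3Q^2.
The AVC parabola has its vertex at Q = 14/2 = 7, where AVC = 71 - 14·7 + 7^2 = €22.
Since P = €1 < min AVC = €22, price fails to cover variable cost at any output.
Best response: produce nothing and absorb the €473 fixed cost.

Shut down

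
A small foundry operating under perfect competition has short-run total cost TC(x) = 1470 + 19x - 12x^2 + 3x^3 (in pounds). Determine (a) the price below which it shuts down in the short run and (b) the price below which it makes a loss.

Shutdown price = £7; break-even price = £292

Shutdown price = min AVC. AVC = 19 - 12x + 3x^2, with vertex at x = 2 and minimum £7.
ATC = 1470/x + 19 - 12x + 3x^2. Setting dATC/dx = −1470/x^2 − 12 + 6x = 0 gives x = 7 (since 6·7^3 − 12·7^2 = 1470).
min ATC = 1470/7 + 19 − 12·7 + 3·7^2 = £292. That is the break-even price.
For £7 ≤ P < £292 the firm produces at a loss; below £7 it shuts down.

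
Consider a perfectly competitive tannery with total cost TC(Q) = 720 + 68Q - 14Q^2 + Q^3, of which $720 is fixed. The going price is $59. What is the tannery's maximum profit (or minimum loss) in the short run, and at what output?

AVC = 68 - 14Q + Q^2 has its minimum $19 at Q = 7; price $59 clears that bar, so the firm operates.
With MC = 68 - 28Q + 3Q^2, P = MC on the upward-sloping part at Q* = 9.
TR = 59·9 = 531. TC = 720 + 207 = 927. Profit = 531 − 927 = -$396.
By producing, the firm covers all variable cost plus $324 of fixed cost; shutting down would lose the full $720.

Profit = -$396 at Q = 9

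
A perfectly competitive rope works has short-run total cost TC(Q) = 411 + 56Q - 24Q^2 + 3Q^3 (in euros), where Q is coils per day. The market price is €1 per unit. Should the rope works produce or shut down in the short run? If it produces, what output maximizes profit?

Shut down

Strip out fixed cost: VC = 56Q - 24Q^2 + 3Q^3. Then AVC = 56 - 24Q + 3Q^2 and MC = 56 - 48Q + 9Q^2.
The AVC parabola has its vertex at Q = 24/6 = 4, where AVC = 56 - 24·4 + 3·4^2 = €8.
P = €1 lies below min AVC = €8; no output level covers variable cost.
The firm minimizes its loss by shutting down and losing only its fixed cost of €411.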